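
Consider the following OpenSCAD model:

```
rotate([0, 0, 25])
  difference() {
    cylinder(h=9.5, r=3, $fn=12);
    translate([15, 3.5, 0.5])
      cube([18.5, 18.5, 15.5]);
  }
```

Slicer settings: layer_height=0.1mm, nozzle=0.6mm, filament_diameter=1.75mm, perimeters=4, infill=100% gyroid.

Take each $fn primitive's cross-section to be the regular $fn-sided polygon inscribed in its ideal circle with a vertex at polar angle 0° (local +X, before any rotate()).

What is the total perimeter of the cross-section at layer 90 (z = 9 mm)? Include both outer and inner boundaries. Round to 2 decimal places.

18.63 mm

At z = 9 mm: the r=3 cylinder contributes a regular 12-gon of circumradius 3 (perimeter = 2·12·3.000·sin(180°/12) = 18.63 mm); the cube at (15, 3.5) is present — its section is the full 18.5×18.5 rectangle (perimeter 74.00 mm); Taking the first minus the rest: starting from the r=3 cylinder, the 18.5×18.5 cube at (15, 3.5) misses the remaining region (no effect) — boundary = 18.63 mm; (rotated 25° about Z; rotation is an isometry so areas/perimeters/island counts are preserved). Overall, the cross-section is a single solid region. Total boundary length (outer) = 18.63 mm.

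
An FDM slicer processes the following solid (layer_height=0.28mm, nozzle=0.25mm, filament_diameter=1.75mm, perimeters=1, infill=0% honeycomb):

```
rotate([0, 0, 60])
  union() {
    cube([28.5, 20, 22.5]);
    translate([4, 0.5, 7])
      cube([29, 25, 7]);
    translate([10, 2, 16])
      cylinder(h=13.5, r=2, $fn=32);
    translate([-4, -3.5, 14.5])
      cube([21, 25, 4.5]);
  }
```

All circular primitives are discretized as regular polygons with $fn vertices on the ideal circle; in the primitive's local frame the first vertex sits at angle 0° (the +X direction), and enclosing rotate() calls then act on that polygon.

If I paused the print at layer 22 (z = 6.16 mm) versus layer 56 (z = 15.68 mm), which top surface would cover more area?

layer 56 (z = 15.68 mm)

Layer 22 (z = 6.16): the cube (footprint 28.5×20) is included at this height (area 570.00 mm²); the cube at (4, 0.5) is not intersected at this z (z outside [7, 14]); the cylinder at (10, 2) is absent (z outside [16, 29.5]); the cube at (-4, -3.5) is absent (z outside [14.5, 19]); Merging all regions: only the 28.5×20 cube is present, so the union is just that shape — area = 570.00 mm²; (rotated 60° about Z; rotation is an isometry so areas/perimeters/island counts are preserved). So its area = 570.00 mm². Layer 56 (z = 15.68): the cube is present — its section is the full 28.5×20 rectangle (area 570.00 mm²); the cube at (4, 0.5) is not intersected at this z (z outside [7, 14]); the cylinder at (10, 2) is absent (z outside [16, 29.5]); the 21×25 cube at (-4, -3.5) contributes its full rectangle (area 525.00 mm²); Taking the union: the regions partially overlap — summed areas 1095.00 mm² minus the doubly-counted overlap 340.00 mm² gives 755.00 mm² — area = 755.00 mm²; (rotated 60° about Z; rotation is an isometry so areas/perimeters/island counts are preserved). So its area = 755.00 mm². Layer 56 is larger (755.00 vs 570.00 mm²).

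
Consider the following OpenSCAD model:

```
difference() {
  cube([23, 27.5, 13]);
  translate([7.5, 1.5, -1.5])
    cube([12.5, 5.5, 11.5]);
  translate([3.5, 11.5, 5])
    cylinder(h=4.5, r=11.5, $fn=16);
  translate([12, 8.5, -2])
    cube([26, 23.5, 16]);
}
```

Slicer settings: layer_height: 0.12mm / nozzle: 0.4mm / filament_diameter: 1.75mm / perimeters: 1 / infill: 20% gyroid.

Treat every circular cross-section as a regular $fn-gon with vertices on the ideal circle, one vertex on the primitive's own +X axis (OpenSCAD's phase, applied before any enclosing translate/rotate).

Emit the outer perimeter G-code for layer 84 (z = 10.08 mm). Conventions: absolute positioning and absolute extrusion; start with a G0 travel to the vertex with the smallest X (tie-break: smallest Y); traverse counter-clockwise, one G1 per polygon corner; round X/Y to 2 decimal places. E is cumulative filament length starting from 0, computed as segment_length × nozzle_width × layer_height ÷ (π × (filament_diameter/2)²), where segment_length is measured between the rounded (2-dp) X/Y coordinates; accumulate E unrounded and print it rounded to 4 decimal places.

At z = 10.08 mm: the cube (footprint 23×27.5) is included at this height; the cube at (7.5, 1.5) is not intersected at this z (z outside [-1.5, 10]); the cylinder at (3.5, 11.5) does not reach this height (z outside [5, 9.5]); the cube at (12, 8.5) (footprint 26×23.5) is included at this height; Subtracting the remaining from the first: starting from the 23×27.5 cube, the 26×23.5 cube at (12, 8.5) partially overlaps it — only the 209.00 mm² overlap (of its 611.00 mm²) is removed, clipping the outline — 1 connected region. The outline is a single polygon with 6 vertices. Extrusion per mm of travel: 0.4 × 0.12 / (π × 0.875²) = 0.019956. Accumulating E over each segment gives final E = 2.0156.

G0 X0.00 Y0.00 Z10.08
G1 X23.00 Y0.00 E0.4590
G1 X23.00 Y8.50 E0.6286
G1 X12.00 Y8.50 E0.8481
G1 X12.00 Y27.50 E1.2273
G1 X0.00 Y27.50 E1.4668
G1 X0.00 Y0.00 E2.0156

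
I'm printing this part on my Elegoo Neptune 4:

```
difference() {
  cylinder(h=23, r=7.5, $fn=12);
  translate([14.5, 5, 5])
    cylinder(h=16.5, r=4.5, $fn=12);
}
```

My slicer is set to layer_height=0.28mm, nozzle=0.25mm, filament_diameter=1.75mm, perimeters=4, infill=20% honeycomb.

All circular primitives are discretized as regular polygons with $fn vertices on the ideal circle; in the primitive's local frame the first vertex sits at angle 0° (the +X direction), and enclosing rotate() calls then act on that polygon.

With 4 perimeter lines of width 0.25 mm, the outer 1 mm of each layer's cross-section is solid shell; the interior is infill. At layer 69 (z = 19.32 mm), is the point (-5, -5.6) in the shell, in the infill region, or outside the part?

outside

At z = 19.32 mm: the r=7.5 cylinder contributes a regular 12-gon of circumradius 7.5; the r=4.5 cylinder at (14.5, 5) contributes a regular 12-gon of circumradius 4.5; After the difference (first − rest): starting from the r=7.5 cylinder, the r=4.5 cylinder at (14.5, 5) misses the remaining region (no effect) — 1 connected region. Overall, the cross-section is a single solid region. The nearest boundary edge runs (-3.75, -6.50)→(-6.50, -3.75); distance from the point to it = 0.25 mm. The point is not inside any of the regions above, so it lies outside the cross-section (0.25 mm from the nearest boundary).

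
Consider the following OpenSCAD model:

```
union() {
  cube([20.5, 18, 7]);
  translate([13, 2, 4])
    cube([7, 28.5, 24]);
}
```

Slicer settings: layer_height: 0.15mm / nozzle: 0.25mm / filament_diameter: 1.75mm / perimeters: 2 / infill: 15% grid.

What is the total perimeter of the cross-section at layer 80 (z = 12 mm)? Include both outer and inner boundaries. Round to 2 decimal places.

At z = 12 mm: the cube does not reach this height (z outside [0, 7]); the cube at (13, 2) is present — its section is the full 7×28.5 rectangle (perimeter 71.00 mm); Taking the union: only the 7×28.5 cube at (13, 2) is present, so the union is just that shape — boundary = 71.00 mm. Overall, the cross-section is a single solid region. Total boundary length (outer) = 71.00 mm.

71.00 mm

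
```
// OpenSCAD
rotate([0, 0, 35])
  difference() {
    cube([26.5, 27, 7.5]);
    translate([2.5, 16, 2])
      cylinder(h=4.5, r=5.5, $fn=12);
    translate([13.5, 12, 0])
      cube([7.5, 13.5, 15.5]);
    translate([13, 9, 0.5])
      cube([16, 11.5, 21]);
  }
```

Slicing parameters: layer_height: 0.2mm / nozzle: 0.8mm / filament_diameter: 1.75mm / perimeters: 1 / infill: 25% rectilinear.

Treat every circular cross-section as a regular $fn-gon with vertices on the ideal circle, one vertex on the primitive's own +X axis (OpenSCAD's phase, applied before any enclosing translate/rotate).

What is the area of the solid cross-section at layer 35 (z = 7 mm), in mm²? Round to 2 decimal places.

At z = 7 mm: the cube is present — its section is the full 26.5×27 rectangle (area 715.50 mm²); the cylinder at (2.5, 16) does not reach this height (z outside [2, 6.5]); the 7.5×13.5 cube at (13.5, 12) contributes its full rectangle (area 101.25 mm²); the cube at (13, 9) is present — its section is the full 16×11.5 rectangle (area 184.00 mm²); Subtracting the remaining from the first: starting from the 26.5×27 cube (715.50 mm²), the 7.5×13.5 cube at (13.5, 12) lies wholly inside it (removes its full 101.25 mm² and its 42.00 mm outline becomes a hole wall); the 16×11.5 cube at (13, 9) partially overlaps it — only the 91.50 mm² overlap (of its 184.00 mm²) is removed, clipping the outline — area = 522.75 mm²; (whole slice rotated 35° about Z — lengths, areas and connectivity unchanged). Overall, the cross-section is a single solid region. Net area = 522.75 mm².

522.75 mm²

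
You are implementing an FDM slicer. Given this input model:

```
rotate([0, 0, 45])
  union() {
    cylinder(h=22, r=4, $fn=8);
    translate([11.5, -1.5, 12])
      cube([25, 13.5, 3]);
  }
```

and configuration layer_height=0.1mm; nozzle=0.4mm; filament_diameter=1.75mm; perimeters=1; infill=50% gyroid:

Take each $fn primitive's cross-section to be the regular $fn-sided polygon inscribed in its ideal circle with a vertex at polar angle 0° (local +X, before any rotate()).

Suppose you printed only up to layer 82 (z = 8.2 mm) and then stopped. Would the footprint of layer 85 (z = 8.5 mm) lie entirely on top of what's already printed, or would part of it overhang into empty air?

entirely on top

Compare the two slices. At z = 8.2: the cylinder: section is a regular 8-gon, circumradius r=4 (area = (8/2)·4.000²·sin(360°/8) = 45.25 mm²); the cube at (11.5, -1.5) is not intersected at this z (z outside [12, 15]); Merging all regions: only the r=4 cylinder is present, so the union is just that shape — area = 45.25 mm²; (whole slice rotated 45° about Z — lengths, areas and connectivity unchanged). At z = 8.5: the r=4 cylinder gives a regular 8-gon of circumradius 4 (constant along its height) (area = (8/2)·4.000²·sin(360°/8) = 45.25 mm²); the cube at (11.5, -1.5) does not reach this height (z outside [12, 15]); Taking the union: only the r=4 cylinder is present, so the union is just that shape — area = 45.25 mm²; (whole slice rotated 45° about Z — lengths, areas and connectivity unchanged). Checking containment: the cross-section at z = 8.5 is a subset of the cross-section at z = 8.2.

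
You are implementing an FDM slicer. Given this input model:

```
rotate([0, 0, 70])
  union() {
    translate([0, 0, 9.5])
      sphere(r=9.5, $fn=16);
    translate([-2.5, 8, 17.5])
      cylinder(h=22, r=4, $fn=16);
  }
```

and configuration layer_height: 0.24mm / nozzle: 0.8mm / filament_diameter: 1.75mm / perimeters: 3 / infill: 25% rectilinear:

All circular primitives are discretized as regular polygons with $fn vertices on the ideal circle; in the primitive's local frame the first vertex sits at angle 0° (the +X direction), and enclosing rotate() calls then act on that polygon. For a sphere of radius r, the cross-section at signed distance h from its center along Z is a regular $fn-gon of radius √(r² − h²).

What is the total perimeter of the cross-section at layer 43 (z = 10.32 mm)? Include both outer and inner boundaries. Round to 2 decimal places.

At z = 10.32 mm: the sphere: section is a regular 16-gon, circumradius = √(r²−h²) = √(9.5²−0.82²) = 9.465 (perimeter = 2·16·9.465·sin(180°/16) = 59.09 mm); the cylinder at (-2.5, 8) is absent (z outside [17.5, 39.5]); Merging all regions: only the r=9.5 sphere is present, so the union is just that shape — boundary = 59.09 mm; (rotated 70° about Z; rotation is an isometry so areas/perimeters/island counts are preserved). Overall, the cross-section is a single solid region. Total boundary length (outer) = 59.09 mm.

59.09 mm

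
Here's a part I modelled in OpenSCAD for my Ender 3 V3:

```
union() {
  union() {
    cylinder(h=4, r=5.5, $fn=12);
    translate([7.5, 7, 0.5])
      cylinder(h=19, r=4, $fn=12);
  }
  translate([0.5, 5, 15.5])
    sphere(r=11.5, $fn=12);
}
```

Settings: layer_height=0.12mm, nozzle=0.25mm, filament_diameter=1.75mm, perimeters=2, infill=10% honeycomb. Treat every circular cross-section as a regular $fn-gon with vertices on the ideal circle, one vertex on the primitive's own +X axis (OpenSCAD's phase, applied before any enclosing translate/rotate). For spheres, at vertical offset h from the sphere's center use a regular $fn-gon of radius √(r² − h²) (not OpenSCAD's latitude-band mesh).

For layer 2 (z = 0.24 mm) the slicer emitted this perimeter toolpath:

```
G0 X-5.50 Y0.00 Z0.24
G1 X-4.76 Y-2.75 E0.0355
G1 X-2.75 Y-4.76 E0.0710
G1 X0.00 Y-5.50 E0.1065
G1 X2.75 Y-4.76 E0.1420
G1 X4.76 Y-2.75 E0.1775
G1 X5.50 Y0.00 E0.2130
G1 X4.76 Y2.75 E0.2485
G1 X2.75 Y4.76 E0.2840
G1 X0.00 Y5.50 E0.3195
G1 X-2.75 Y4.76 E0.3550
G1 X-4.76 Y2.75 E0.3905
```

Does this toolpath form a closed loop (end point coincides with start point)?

Start point (G0): (-5.50, 0.00). End point (last G1): the path does not return to the start — open.

no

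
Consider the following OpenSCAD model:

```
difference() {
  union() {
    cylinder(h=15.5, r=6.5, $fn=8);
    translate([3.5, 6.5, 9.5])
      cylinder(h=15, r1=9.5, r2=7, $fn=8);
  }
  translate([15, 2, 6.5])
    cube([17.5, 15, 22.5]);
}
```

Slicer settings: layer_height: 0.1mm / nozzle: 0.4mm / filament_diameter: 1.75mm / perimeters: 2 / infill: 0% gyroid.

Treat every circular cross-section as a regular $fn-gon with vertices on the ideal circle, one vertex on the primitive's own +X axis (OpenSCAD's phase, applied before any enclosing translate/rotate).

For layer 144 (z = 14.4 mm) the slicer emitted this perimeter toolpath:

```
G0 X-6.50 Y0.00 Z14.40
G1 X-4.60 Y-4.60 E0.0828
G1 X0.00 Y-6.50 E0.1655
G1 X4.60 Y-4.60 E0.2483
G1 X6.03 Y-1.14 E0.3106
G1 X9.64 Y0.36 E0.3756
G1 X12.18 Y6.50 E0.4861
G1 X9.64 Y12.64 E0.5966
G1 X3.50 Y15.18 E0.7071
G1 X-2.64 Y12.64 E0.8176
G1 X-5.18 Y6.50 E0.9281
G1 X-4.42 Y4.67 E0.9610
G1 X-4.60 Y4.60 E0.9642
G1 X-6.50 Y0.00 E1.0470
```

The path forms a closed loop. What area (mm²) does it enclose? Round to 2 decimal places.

Apply the shoelace formula to the sequence of (X, Y) vertices; enclosed area = 272.62 mm².

272.62 mm²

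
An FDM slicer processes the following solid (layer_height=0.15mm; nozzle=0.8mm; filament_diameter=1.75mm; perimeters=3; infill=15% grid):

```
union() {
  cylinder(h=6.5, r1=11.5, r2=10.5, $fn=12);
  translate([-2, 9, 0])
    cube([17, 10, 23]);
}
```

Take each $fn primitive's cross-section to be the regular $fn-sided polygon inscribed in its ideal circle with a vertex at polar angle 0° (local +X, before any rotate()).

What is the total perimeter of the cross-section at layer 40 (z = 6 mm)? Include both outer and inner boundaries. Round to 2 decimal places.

At z = 6 mm: the cone contributes a regular 12-gon of circumradius 10.577 (interpolated between r1=11.5 and r2=10.5 at t=0.923) (perimeter = 2·12·10.577·sin(180°/12) = 65.70 mm); the cube at (-2, 9) (footprint 17×10) is included at this height (perimeter 54.00 mm); Combining (union): the regions partially overlap (shared area 7.22 mm²), so the edge portions inside another operand are dropped and the merged outline is re-measured after clipping — boundary = 103.44 mm. Overall, the cross-section is a single solid region. Total boundary length (outer) = 103.44 mm.

103.44 mm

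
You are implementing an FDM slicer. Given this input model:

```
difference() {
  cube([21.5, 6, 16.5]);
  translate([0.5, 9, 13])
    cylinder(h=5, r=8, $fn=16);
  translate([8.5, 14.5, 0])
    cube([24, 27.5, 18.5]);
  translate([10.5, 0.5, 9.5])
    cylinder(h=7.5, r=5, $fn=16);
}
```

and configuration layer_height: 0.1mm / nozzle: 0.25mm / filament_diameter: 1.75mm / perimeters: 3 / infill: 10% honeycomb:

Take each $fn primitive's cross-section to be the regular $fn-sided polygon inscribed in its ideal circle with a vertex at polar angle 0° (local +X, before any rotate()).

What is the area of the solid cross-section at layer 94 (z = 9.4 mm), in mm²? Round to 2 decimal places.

At z = 9.4 mm: the cube is present — its section is the full 21.5×6 rectangle (area 129.00 mm²); the cylinder at (0.5, 9) does not reach this height (z outside [13, 18]); the 24×27.5 cube at (8.5, 14.5) contributes its full rectangle (area 660.00 mm²); the cylinder at (10.5, 0.5) is not intersected at this z (z outside [9.5, 17]); Taking the first minus the rest: starting from the 21.5×6 cube (129.00 mm²), the 24×27.5 cube at (8.5, 14.5) misses the remaining region (no effect) — area = 129.00 mm². Overall, the cross-section is a single solid region. Net area = 129.00 mm².

129.00 mm²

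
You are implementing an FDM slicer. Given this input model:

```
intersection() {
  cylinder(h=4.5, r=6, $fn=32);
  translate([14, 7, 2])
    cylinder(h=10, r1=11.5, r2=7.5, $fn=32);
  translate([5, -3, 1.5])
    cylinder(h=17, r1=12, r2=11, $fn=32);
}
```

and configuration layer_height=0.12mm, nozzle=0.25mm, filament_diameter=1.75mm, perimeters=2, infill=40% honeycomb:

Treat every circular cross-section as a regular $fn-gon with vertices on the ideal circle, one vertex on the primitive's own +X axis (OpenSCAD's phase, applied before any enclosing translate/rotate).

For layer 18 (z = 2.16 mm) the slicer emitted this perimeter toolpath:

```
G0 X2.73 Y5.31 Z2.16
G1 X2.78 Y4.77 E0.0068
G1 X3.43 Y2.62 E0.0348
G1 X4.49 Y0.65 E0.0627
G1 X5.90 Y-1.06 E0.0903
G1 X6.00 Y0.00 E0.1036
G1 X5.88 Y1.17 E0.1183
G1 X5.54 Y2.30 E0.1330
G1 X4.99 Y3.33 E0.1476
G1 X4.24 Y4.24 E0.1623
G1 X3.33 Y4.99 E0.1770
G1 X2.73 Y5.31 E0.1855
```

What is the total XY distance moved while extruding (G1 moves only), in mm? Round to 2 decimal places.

14.87 mm

Sum the Euclidean lengths of each G1 segment: total = 14.87 mm.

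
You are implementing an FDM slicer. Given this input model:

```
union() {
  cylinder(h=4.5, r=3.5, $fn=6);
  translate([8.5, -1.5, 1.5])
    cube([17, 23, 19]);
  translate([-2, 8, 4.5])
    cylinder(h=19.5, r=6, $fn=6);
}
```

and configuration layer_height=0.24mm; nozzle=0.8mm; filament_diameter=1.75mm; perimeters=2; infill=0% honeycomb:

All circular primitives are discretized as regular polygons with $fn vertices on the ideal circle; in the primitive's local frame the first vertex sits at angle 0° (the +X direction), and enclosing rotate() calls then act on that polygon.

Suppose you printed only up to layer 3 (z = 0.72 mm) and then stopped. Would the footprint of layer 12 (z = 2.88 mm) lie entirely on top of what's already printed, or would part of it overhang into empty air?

Compare the two slices. At z = 0.72: the cylinder: section is a regular 6-gon, circumradius r=3.5 (area = (6/2)·3.500²·sin(360°/6) = 31.83 mm²); the cube at (8.5, -1.5) is not intersected at this z (z outside [1.5, 20.5]); the cylinder at (-2, 8) is not intersected at this z (z outside [4.5, 24]); Merging all regions: only the r=3.5 cylinder is present, so the union is just that shape — area = 31.83 mm². At z = 2.88: the r=3.5 cylinder gives a regular 6-gon of circumradius 3.5 (constant along its height) (area = (6/2)·3.500²·sin(360°/6) = 31.83 mm²); the cube at (8.5, -1.5) (footprint 17×23) is included at this height (area 391.00 mm²); the cylinder at (-2, 8) does not reach this height (z outside [4.5, 24]); Taking the union: the 2 present regions are separate (no shared area or edge), so areas and boundary lengths simply add and each stays a separate island — area = 422.83 mm². Checking containment: at z = 2.88 the cross-section extends beyond the z = 0.72 cross-section by about 391.00 mm².

part overhangs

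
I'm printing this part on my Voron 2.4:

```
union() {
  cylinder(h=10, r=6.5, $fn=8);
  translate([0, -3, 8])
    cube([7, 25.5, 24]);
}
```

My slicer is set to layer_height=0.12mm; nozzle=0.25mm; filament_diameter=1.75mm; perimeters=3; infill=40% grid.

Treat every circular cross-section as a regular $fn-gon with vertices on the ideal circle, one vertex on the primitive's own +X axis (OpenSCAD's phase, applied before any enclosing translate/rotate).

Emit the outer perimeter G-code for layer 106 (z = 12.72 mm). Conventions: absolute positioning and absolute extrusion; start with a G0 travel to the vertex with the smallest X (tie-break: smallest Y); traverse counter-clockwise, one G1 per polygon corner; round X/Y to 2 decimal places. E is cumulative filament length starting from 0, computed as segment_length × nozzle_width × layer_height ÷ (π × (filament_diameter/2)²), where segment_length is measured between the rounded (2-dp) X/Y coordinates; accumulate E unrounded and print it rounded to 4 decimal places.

At z = 12.72 mm: the cylinder is absent (z outside [0, 10]); the cube at (0, -3) (footprint 7×25.5) is included at this height; Taking the union: only the 7×25.5 cube at (0, -3) is present, so the union is just that shape — 1 connected region. The outline is a single polygon with 4 vertices. Extrusion per mm of travel: 0.25 × 0.12 / (π × 0.875²) = 0.012473. Accumulating E over each segment gives final E = 0.8107.

G0 X0.00 Y-3.00 Z12.72
G1 X7.00 Y-3.00 E0.0873
G1 X7.00 Y22.50 E0.4054
G1 X0.00 Y22.50 E0.4927
G1 X0.00 Y-3.00 E0.8107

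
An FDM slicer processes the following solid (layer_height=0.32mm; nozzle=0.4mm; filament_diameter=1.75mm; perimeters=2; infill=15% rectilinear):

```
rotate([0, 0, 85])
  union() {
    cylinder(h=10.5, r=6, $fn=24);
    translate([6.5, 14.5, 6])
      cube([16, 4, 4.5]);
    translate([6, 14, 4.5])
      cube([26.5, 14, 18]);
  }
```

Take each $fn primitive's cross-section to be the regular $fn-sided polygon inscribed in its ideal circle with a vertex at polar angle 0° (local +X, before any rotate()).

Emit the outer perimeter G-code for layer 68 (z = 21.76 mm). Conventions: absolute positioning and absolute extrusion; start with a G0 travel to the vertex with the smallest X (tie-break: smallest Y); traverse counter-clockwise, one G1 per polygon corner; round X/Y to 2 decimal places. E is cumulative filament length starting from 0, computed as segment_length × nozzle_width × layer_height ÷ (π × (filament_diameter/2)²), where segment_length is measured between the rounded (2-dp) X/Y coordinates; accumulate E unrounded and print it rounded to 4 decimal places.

G0 X-27.37 Y8.42 Z21.76
G1 X-13.42 Y7.20 E0.7452
G1 X-11.11 Y33.60 E2.1555
G1 X-25.06 Y34.82 E2.9007
G1 X-27.37 Y8.42 E4.3110

At z = 21.76 mm: the cylinder is absent (z outside [0, 10.5]); the cube at (6.5, 14.5) is absent (z outside [6, 10.5]); the 26.5×14 cube at (6, 14) contributes its full rectangle; Merging all regions: only the 26.5×14 cube at (6, 14) is present, so the union is just that shape — 1 connected region; (rotated 85° about Z; rotation is an isometry so areas/perimeters/island counts are preserved). The outline is a single polygon with 4 vertices. Extrusion per mm of travel: 0.4 × 0.32 / (π × 0.875²) = 0.053216. Accumulating E over each segment gives final E = 4.3110.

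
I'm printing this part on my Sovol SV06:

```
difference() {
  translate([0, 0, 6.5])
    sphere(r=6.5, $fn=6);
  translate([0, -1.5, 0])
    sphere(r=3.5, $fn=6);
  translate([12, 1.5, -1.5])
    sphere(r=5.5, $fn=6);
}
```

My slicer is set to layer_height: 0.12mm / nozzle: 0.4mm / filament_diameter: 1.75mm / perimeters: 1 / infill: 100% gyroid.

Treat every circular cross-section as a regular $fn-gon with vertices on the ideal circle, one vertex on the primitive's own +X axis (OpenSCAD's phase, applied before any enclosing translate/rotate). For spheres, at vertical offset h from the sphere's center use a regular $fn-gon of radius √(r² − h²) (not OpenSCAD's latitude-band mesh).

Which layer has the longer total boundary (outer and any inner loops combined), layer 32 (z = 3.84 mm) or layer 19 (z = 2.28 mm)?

layer 19 (z = 2.28 mm)

Layer 32 (z = 3.84): the sphere: section is a regular 6-gon, circumradius = √(r²−h²) = √(6.5²−2.66²) = 5.931 (perimeter = 2·6·5.931·sin(180°/6) = 35.58 mm); the sphere at (0, -1.5) does not reach this height (|z−center|=3.840 > r=3.5); the sphere at (12, 1.5): section is a regular 6-gon, circumradius = √(r²−h²) = √(5.5²−5.34²) = 1.317 (perimeter = 2·6·1.317·sin(180°/6) = 7.90 mm); Subtracting the remaining from the first: starting from the r=6.5 sphere, the r=5.5 sphere at (12, 1.5) misses the remaining region (no effect) — boundary = 35.58 mm. So its perimeter = 35.58 mm. Layer 19 (z = 2.28): the r=6.5 sphere contributes a regular 6-gon of circumradius √(6.5²−4.22²) = 4.944 (perimeter = 2·6·4.944·sin(180°/6) = 29.66 mm); the r=3.5 sphere at (0, -1.5) slices to a regular 6-gon of circumradius 2.655 (√(r²−h²) with h=2.28 from center) (perimeter = 2·6·2.655·sin(180°/6) = 15.93 mm); the r=5.5 sphere at (12, 1.5) slices to a regular 6-gon of circumradius 3.995 (√(r²−h²) with h=3.78 from center) (perimeter = 2·6·3.995·sin(180°/6) = 23.97 mm); Taking the first minus the rest: starting from the r=6.5 sphere, the r=3.5 sphere at (0, -1.5) lies wholly inside it (removes its full 18.32 mm² and its 15.93 mm outline becomes a hole wall); the r=5.5 sphere at (12, 1.5) misses the remaining region (no effect) — boundary (outer + 1 inner loop) = 45.60 mm. So its perimeter = 45.60 mm. Layer 19 is larger (45.60 vs 35.58 mm).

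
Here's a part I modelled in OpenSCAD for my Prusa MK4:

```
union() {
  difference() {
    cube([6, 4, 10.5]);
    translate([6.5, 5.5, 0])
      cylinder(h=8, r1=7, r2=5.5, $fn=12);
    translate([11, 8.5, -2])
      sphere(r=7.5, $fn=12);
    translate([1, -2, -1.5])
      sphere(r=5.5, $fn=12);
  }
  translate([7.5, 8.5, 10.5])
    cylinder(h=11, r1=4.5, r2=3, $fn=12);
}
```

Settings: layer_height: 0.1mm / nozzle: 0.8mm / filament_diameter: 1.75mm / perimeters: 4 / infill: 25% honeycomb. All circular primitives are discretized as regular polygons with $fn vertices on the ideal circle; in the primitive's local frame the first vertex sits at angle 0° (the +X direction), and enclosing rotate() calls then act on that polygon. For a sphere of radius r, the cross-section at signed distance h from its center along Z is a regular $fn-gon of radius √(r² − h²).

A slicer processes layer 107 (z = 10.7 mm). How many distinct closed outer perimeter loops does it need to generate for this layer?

1

At z = 10.7 mm: the cube is absent (z outside [0, 10.5]); the cone at (6.5, 5.5) does not reach this height (z outside [0, 8]); the sphere at (11, 8.5) is not intersected at this z (|z−center|=12.700 > r=7.5); the sphere at (1, -2) is not intersected at this z (|z−center|=12.200 > r=5.5); Subtracting the remaining from the first: the first operand is absent here, so nothing remains; the cone at (7.5, 8.5): at t=0.018 of its height the radius interpolates to r₁+(r₂−r₁)t = 4.473, giving a regular 12-gon of that circumradius; Taking the union: only the cone at (7.5, 8.5) is present, so the union is just that shape — 1 connected region. The result has 1 disconnected region.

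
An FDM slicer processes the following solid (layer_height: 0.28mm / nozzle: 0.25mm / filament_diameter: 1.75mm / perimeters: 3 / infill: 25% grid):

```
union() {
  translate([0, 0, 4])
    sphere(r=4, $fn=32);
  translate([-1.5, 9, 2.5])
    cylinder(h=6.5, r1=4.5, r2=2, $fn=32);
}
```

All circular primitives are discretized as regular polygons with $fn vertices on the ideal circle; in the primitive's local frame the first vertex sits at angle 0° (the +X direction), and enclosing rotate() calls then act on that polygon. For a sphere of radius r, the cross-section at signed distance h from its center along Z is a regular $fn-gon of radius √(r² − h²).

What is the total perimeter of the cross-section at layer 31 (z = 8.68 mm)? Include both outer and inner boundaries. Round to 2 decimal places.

13.32 mm

At z = 8.68 mm: the sphere does not reach this height (|z−center|=4.680 > r=4); the cone at (-1.5, 9) (r1=4.5→r2=2) has section circumradius 2.123 here — a regular 32-gon (perimeter = 2·32·2.123·sin(180°/32) = 13.32 mm); Combining (union): only the cone at (-1.5, 9) is present, so the union is just that shape — boundary = 13.32 mm. Overall, the cross-section is a single solid region. Total boundary length (outer) = 13.32 mm.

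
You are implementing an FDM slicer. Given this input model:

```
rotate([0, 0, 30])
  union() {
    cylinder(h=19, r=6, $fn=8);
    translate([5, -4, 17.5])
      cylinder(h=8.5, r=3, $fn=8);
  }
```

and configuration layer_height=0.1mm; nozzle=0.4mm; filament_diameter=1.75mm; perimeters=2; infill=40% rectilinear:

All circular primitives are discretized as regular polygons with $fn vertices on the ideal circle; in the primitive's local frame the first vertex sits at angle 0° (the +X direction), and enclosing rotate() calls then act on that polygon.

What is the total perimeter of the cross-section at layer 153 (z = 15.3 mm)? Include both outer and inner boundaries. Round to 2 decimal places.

36.74 mm

At z = 15.3 mm: the cylinder: section is a regular 8-gon, circumradius r=6 (perimeter = 2·8·6.000·sin(180°/8) = 36.74 mm); the cylinder at (5, -4) is not intersected at this z (z outside [17.5, 26]); Taking the union: only the r=6 cylinder is present, so the union is just that shape — boundary = 36.74 mm; (whole slice rotated 30° about Z — lengths, areas and connectivity unchanged). Overall, the cross-section is a single solid region. Total boundary length (outer) = 36.74 mm.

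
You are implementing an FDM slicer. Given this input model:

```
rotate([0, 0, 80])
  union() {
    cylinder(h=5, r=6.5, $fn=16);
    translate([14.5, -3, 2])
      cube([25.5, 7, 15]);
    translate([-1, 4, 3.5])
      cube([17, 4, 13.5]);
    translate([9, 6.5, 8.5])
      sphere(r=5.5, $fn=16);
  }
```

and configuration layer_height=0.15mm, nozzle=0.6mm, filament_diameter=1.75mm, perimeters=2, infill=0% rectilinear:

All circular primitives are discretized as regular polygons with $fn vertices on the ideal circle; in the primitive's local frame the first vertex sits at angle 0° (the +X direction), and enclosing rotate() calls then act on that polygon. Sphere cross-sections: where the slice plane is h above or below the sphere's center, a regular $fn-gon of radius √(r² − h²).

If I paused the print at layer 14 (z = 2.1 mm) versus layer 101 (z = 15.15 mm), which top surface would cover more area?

Layer 14 (z = 2.1): the r=6.5 cylinder gives a regular 16-gon of circumradius 6.5 (constant along its height) (area = (16/2)·6.500²·sin(360°/16) = 129.35 mm²); the cube at (14.5, -3) (footprint 25.5×7) is included at this height (area 178.50 mm²); the cube at (-1, 4) is not intersected at this z (z outside [3.5, 17]); the sphere at (9, 6.5) does not reach this height (|z−center|=6.400 > r=5.5); Combining (union): the 2 present regions are separate (no shared area or edge), so areas and boundary lengths simply add and each stays a separate island — area = 307.85 mm²; (rotated 80° about Z; rotation is an isometry so areas/perimeters/island counts are preserved). So its area = 307.85 mm². Layer 101 (z = 15.15): the cylinder is absent (z outside [0, 5]); the 25.5×7 cube at (14.5, -3) contributes its full rectangle (area 178.50 mm²); the 17×4 cube at (-1, 4) contributes its full rectangle (area 68.00 mm²); the sphere at (9, 6.5) is absent (|z−center|=6.650 > r=5.5); Combining (union): the 2 present regions share edge segments without overlapping in area, so areas simply add but the touching pieces fuse into one outline (the shared edge portions become interior and drop out of the boundary) — area = 246.50 mm²; (whole slice rotated 80° about Z — lengths, areas and connectivity unchanged). So its area = 246.50 mm². Layer 14 is larger (307.85 vs 246.50 mm²).

layer 14 (z = 2.1 mm)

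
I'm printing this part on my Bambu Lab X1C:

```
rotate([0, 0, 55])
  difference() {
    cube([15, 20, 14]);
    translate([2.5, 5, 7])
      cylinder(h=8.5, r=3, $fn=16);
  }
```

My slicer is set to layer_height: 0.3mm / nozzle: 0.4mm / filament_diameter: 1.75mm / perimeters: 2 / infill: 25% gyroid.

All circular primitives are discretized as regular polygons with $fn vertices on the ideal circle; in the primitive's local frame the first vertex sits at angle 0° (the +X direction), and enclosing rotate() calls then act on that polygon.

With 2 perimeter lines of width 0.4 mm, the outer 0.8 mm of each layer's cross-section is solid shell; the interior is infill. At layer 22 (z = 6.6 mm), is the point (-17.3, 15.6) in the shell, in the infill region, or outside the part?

outside

At z = 6.6 mm: the cube is present — its section is the full 15×20 rectangle; the cylinder at (2.5, 5) does not reach this height (z outside [7, 15.5]); Subtracting the remaining from the first: none of the subtracted shapes is present at this height, so the 15×20 cube is unchanged — 1 connected region; (whole slice rotated 55° about Z — lengths, areas and connectivity unchanged). Overall, the cross-section is a single solid region. Undo the 55° rotation: the query point maps to (2.856, 23.119) in the un-rotated model frame. The nearest boundary edge runs (15.00, 20.00)→(0.00, 20.00); distance from the point to it = 3.12 mm. The point is not inside any of the regions above, so it lies outside the cross-section (3.12 mm from the nearest boundary).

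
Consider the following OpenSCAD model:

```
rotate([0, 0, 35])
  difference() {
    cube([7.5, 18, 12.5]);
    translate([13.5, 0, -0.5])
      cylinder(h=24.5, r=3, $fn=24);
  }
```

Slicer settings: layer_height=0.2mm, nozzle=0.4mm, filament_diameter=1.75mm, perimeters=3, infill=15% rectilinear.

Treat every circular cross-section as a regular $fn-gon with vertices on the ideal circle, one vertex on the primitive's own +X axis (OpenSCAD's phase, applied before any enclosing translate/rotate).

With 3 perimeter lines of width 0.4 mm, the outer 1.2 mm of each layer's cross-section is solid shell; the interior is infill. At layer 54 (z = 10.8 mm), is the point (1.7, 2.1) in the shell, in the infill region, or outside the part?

At z = 10.8 mm: the cube (footprint 7.5×18) is included at this height; the r=3 cylinder at (13.5, 0) gives a regular 24-gon of circumradius 3 (constant along its height); After the difference (first − rest): starting from the 7.5×18 cube, the r=3 cylinder at (13.5, 0) misses the remaining region (no effect) — 1 connected region; (rotated 35° about Z; rotation is an isometry so areas/perimeters/island counts are preserved). Overall, the cross-section is a single solid region. Undo the 35° rotation: the query point maps to (2.597, 0.745) in the un-rotated model frame. The nearest boundary edge runs (7.50, 0.00)→(0.00, 0.00); distance from the point to it = 0.75 mm. The point is inside the cross-section, 0.75 mm from the nearest boundary — within the 1.2 mm shell band (3 × 0.4).

shell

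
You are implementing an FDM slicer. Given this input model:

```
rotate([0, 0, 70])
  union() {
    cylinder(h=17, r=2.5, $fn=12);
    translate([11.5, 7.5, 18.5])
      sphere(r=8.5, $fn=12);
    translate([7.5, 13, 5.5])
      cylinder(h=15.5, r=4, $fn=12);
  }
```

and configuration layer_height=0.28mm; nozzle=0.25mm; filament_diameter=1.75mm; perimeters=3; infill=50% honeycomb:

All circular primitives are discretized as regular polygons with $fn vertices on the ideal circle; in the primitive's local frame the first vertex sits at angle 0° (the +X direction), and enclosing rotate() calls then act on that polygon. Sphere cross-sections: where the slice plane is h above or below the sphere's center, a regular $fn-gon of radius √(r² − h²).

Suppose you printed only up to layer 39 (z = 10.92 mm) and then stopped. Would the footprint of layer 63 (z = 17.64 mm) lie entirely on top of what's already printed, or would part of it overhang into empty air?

Compare the two slices. At z = 10.92: the cylinder: section is a regular 12-gon, circumradius r=2.5 (area = (12/2)·2.500²·sin(360°/12) = 18.75 mm²); the sphere at (11.5, 7.5): section is a regular 12-gon, circumradius = √(r²−h²) = √(8.5²−7.58²) = 3.846 (area = (12/2)·3.846²·sin(360°/12) = 44.38 mm²); the r=4 cylinder at (7.5, 13) gives a regular 12-gon of circumradius 4 (constant along its height) (area = (12/2)·4.000²·sin(360°/12) = 48.00 mm²); Combining (union): the regions partially overlap — summed areas 111.13 mm² minus the doubly-counted overlap 2.07 mm² gives 109.06 mm² — area = 109.06 mm²; (whole slice rotated 70° about Z — lengths, areas and connectivity unchanged). At z = 17.64: the cylinder does not reach this height (z outside [0, 17]); the r=8.5 sphere at (11.5, 7.5) contributes a regular 12-gon of circumradius √(8.5²−0.86²) = 8.456 (area = (12/2)·8.456²·sin(360°/12) = 214.53 mm²); the cylinder at (7.5, 13): section is a regular 12-gon, circumradius r=4 (area = (12/2)·4.000²·sin(360°/12) = 48.00 mm²); Taking the union: the regions partially overlap — summed areas 262.53 mm² minus the doubly-counted overlap 32.94 mm² gives 229.59 mm² — area = 229.59 mm²; (whole slice rotated 70° about Z — lengths, areas and connectivity unchanged). Checking containment: at z = 17.64 the cross-section extends beyond the z = 10.92 cross-section by about 139.28 mm².

part overhangs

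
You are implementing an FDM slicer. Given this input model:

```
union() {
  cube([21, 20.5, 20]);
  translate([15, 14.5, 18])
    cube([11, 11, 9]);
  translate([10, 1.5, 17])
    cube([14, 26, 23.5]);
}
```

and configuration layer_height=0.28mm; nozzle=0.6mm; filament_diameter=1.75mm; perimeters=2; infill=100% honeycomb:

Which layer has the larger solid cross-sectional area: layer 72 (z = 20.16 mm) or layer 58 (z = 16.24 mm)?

layer 58 (z = 16.24 mm)

Layer 72 (z = 20.16): the cube does not reach this height (z outside [0, 20]); the cube at (15, 14.5) is present — its section is the full 11×11 rectangle (area 121.00 mm²); the cube at (10, 1.5) (footprint 14×26) is included at this height (area 364.00 mm²); Combining (union): the regions partially overlap — summed areas 485.00 mm² minus the doubly-counted overlap 99.00 mm² gives 386.00 mm² — area = 386.00 mm². So its area = 386.00 mm². Layer 58 (z = 16.24): the 21×20.5 cube contributes its full rectangle (area 430.50 mm²); the cube at (15, 14.5) is absent (z outside [18, 27]); the cube at (10, 1.5) does not reach this height (z outside [17, 40.5]); Taking the union: only the 21×20.5 cube is present, so the union is just that shape — area = 430.50 mm². So its area = 430.50 mm². Layer 58 is larger (430.50 vs 386.00 mm²).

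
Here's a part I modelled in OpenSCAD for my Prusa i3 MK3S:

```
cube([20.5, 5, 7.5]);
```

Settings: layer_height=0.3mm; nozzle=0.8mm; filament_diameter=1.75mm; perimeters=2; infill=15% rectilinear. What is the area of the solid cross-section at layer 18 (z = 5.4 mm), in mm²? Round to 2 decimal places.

At z = 5.4 mm: the cube is present — its section is the full 20.5×5 rectangle (area 102.50 mm²). Overall, the cross-section is a single solid region. Net area = 102.50 mm².

102.50 mm²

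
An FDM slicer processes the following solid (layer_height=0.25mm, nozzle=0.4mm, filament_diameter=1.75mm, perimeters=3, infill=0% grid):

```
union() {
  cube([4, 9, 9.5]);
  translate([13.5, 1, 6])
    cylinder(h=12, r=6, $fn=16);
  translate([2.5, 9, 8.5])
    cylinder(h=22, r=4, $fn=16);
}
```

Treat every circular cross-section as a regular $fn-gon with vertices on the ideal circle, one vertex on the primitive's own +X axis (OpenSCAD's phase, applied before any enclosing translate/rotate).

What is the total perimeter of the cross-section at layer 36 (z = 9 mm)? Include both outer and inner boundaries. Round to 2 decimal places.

At z = 9 mm: the cube is present — its section is the full 4×9 rectangle (perimeter 26.00 mm); the cylinder at (13.5, 1): section is a regular 16-gon, circumradius r=6 (perimeter = 2·16·6.000·sin(180°/16) = 37.46 mm); the cylinder at (2.5, 9): section is a regular 16-gon, circumradius r=4 (perimeter = 2·16·4.000·sin(180°/16) = 24.97 mm); Merging all regions: the regions partially overlap (shared area 14.93 mm²), so the edge portions inside another operand are dropped and the merged outline is re-measured after clipping — boundary = 73.42 mm. Overall, the cross-section has 2 separate islands. Total boundary length (outer) = 73.42 mm.

73.42 mm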